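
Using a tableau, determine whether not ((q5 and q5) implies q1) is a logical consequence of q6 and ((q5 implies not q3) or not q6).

Initial set: {(q6 and ((q5 implies not q3) or not q6)); not not ((q5 and q5) implies q1)}.
(q6 and ((q5 implies not q3) or not q6)): α-rule — add q6, ((q5 implies not q3) or not q6).
not not ((q5 and q5) implies q1): β-rule — branch into not (q5 and q5)  //  q1.
  branch 1 (add not (q5 and q5)):
    ((q5 implies not q3) or not q6): β-rule — branch into (q5 implies not q3)  //  not q6.
      branch 1.1 (add (q5 implies not q3)):
        not (q5 and q5): β-rule — branch into not q5  //  not q5.
          branch 1.1.1 (add not q5):
            (q5 implies not q3): β-rule — branch into not q5  //  not q3.
              branch 1.1.1.1 (add not q5):
                ○ open, literals {q5=false, q6=true}.
              branch 1.1.1.2 (add not q3):
                ○ open, literals {q3=false, q5=false, q6=true}.
          branch 1.1.2 (add not q5):
            (q5 implies not q3): β-rule — branch into not q5  //  not q3.
              branch 1.1.2.1 (add not q5):
                ○ open, literals {q5=false, q6=true}.
              branch 1.1.2.2 (add not q3):
                ○ open, literals {q3=false, q5=false, q6=true}.
      branch 1.2 (add not q6):
        × closes — contains both q6 and not q6.
  branch 2 (add q1):
    ((q5 implies not q3) or not q6): β-rule — branch into (q5 implies not q3)  //  not q6.
      branch 2.1 (add (q5 implies not q3)):
        (q5 implies not q3): β-rule — branch into not q5  //  not q3.
          branch 2.1.1 (add not q5):
            ○ open, literals {q1=true, q5=false, q6=true}.
          branch 2.1.2 (add not q3):
            ○ open, literals {q1=true, q3=false, q6=true}.
      branch 2.2 (add not q6):
        × closes — contains both q6 and not q6.
2 branches closed, 6 open.
An open branch gives a countermodel: q5=false, q6=true (unmentioned atoms arbitrary); the premises hold there but the conclusion fails.

No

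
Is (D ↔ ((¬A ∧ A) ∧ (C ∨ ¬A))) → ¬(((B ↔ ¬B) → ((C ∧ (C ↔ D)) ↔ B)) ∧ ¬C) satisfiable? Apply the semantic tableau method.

Satisfiable

Initial set: {((D ↔ ((¬A ∧ A) ∧ (C ∨ ¬A))) → ¬(((B ↔ ¬B) → ((C ∧ (C ↔ D)) ↔ B)) ∧ ¬C))}.
((D ↔ ((¬A ∧ A) ∧ (C ∨ ¬A))) → ¬(((B ↔ ¬B) → ((C ∧ (C ↔ D)) ↔ B)) ∧ ¬C)): β-rule — branch into ¬(D ↔ ((¬A ∧ A) ∧ (C ∨ ¬A)))  //  ¬(((B ↔ ¬B) → ((C ∧ (C ↔ D)) ↔ B)) ∧ ¬C).
  branch 1 (add ¬(D ↔ ((¬A ∧ A) ∧ (C ∨ ¬A)))):
    ¬(D ↔ ((¬A ∧ A) ∧ (C ∨ ¬A))): β-rule — branch into D, ¬((¬A ∧ A) ∧ (C ∨ ¬A))  //  ¬D, ((¬A ∧ A) ∧ (C ∨ ¬A)).
      branch 1.1 (add D, ¬((¬A ∧ A) ∧ (C ∨ ¬A))):
        ¬((¬A ∧ A) ∧ (C ∨ ¬A)): β-rule — branch into ¬(¬A ∧ A)  //  ¬(C ∨ ¬A).
          branch 1.1.1 (add ¬(¬A ∧ A)):
            ¬(¬A ∧ A): β-rule — branch into ¬¬A  //  ¬A.
              branch 1.1.1.1 (add ¬¬A):
                ○ open, literals {A=true, D=true}.
              branch 1.1.1.2 (add ¬A):
                ○ open, literals {A=false, D=true}.
          branch 1.1.2 (add ¬(C ∨ ¬A)):
            ¬(C ∨ ¬A): α-rule — add ¬C, ¬¬A.
            ○ open, literals {A=true, C=false, D=true}.
      branch 1.2 (add ¬D, ((¬A ∧ A) ∧ (C ∨ ¬A))):
        ((¬A ∧ A) ∧ (C ∨ ¬A)): α-rule — add (¬A ∧ A), (C ∨ ¬A).
        (¬A ∧ A): α-rule — add ¬A, A.
        × closes — contains both A and ¬A.
  branch 2 (add ¬(((B ↔ ¬B) → ((C ∧ (C ↔ D)) ↔ B)) ∧ ¬C)):
    ¬(((B ↔ ¬B) → ((C ∧ (C ↔ D)) ↔ B)) ∧ ¬C): β-rule — branch into ¬((B ↔ ¬B) → ((C ∧ (C ↔ D)) ↔ B))  //  ¬¬C.
      branch 2.1 (add ¬((B ↔ ¬B) → ((C ∧ (C ↔ D)) ↔ B))):
        ¬((B ↔ ¬B) → ((C ∧ (C ↔ D)) ↔ B)): α-rule — add (B ↔ ¬B), ¬((C ∧ (C ↔ D)) ↔ B).
        (B ↔ ¬B): β-rule — branch into B, ¬B  //  ¬B, ¬¬B.
          branch 2.1.1 (add B, ¬B):
            × closes — contains both B and ¬B.
          branch 2.1.2 (add ¬B, ¬¬B):
            × closes — contains both B and ¬B.
      branch 2.2 (add ¬¬C):
        ○ open, literals {C=true}.
3 branches closed, 4 open.
An open branch gives a satisfying assignment: A=true, D=true.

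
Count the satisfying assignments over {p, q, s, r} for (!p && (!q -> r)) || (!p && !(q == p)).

Initial set: {((!p && (!q -> r)) || (!p && !(q == p)))}.
((!p && (!q -> r)) || (!p && !(q == p))): β-rule — branch into (!p && (!q -> r))  //  (!p && !(q == p)).
  branch 1 (add (!p && (!q -> r))):
    (!p && (!q -> r)): α-rule — add !p, (!q -> r).
    (!q -> r): β-rule — branch into !!q  //  r.
      branch 1.1 (add !!q):
        ○ open, literals {p=0, q=1}.
      branch 1.2 (add r):
        ○ open, literals {p=0, r=1}.
  branch 2 (add (!p && !(q == p))):
    (!p && !(q == p)): α-rule — add !p, !(q == p).
    !(q == p): β-rule — branch into q, !p  //  !q, p.
      branch 2.1 (add q, !p):
        ○ open, literals {p=0, q=1}.
      branch 2.2 (add !q, p):
        × closes — contains both p and !p.
1 branch closed, 3 open.
Each open branch fixes some atoms; the unmentioned ones are free. Counting distinct full assignments: branch {p=0, q=1} (s, r) contributes 4 new; branch {p=0, r=1} (q, s) contributes 2 new; branch {p=0, q=1} (s, r) contributes 0 new. Total: 6.

6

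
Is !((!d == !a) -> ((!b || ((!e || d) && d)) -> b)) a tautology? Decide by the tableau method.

Assume the negation and expand:
Initial set: {!!((!d == !a) -> ((!b || ((!e || d) && d)) -> b))}.
!!((!d == !a) -> ((!b || ((!e || d) && d)) -> b)): β-rule — branch into !(!d == !a)  //  ((!b || ((!e || d) && d)) -> b).
  branch 1 (add !(!d == !a)):
    !(!d == !a): β-rule — branch into !d, !!a  //  !!d, !a.
      branch 1.1 (add !d, !!a):
        ○ open, literals {a=T, d=F}.
      branch 1.2 (add !!d, !a):
        ○ open, literals {a=F, d=T}.
  branch 2 (add ((!b || ((!e || d) && d)) -> b)):
    ((!b || ((!e || d) && d)) -> b): β-rule — branch into !(!b || ((!e || d) && d))  //  b.
      branch 2.1 (add !(!b || ((!e || d) && d))):
        !(!b || ((!e || d) && d)): α-rule — add !!b, !((!e || d) && d).
        !((!e || d) && d): β-rule — branch into !(!e || d)  //  !d.
          branch 2.1.1 (add !(!e || d)):
            !(!e || d): α-rule — add !!e, !d.
            ○ open, literals {b=T, d=F, e=T}.
          branch 2.1.2 (add !d):
            ○ open, literals {b=T, d=F}.
      branch 2.2 (add b):
        ○ open, literals {b=T}.
0 branches closed, 5 open.
An open branch gives a countermodel: a=T, d=F (unmentioned atoms arbitrary); under it the original formula is false.

Not valid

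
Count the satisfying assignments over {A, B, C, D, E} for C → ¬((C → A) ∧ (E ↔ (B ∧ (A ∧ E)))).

26

Initial set: {(C → ¬((C → A) ∧ (E ↔ (B ∧ (A ∧ E)))))}.
(C → ¬((C → A) ∧ (E ↔ (B ∧ (A ∧ E))))): β-rule — branch into ¬C  //  ¬((C → A) ∧ (E ↔ (B ∧ (A ∧ E)))).
  branch 1 (add ¬C):
    ○ open, literals {C=0}.
  branch 2 (add ¬((C → A) ∧ (E ↔ (B ∧ (A ∧ E))))):
    ¬((C → A) ∧ (E ↔ (B ∧ (A ∧ E)))): β-rule — branch into ¬(C → A)  //  ¬(E ↔ (B ∧ (A ∧ E))).
      branch 2.1 (add ¬(C → A)):
        ¬(C → A): α-rule — add C, ¬A.
        ○ open, literals {A=0, C=1}.
      branch 2.2 (add ¬(E ↔ (B ∧ (A ∧ E)))):
        ¬(E ↔ (B ∧ (A ∧ E))): β-rule — branch into E, ¬(B ∧ (A ∧ E))  //  ¬E, (B ∧ (A ∧ E)).
          branch 2.2.1 (add E, ¬(B ∧ (A ∧ E))):
            ¬(B ∧ (A ∧ E)): β-rule — branch into ¬B  //  ¬(A ∧ E).
              branch 2.2.1.1 (add ¬B):
                ○ open, literals {B=0, E=1}.
              branch 2.2.1.2 (add ¬(A ∧ E)):
                ¬(A ∧ E): β-rule — branch into ¬A  //  ¬E.
                  branch 2.2.1.2.1 (add ¬A):
                    ○ open, literals {A=0, E=1}.
                  branch 2.2.1.2.2 (add ¬E):
                    × closes — contains both E and ¬E.
          branch 2.2.2 (add ¬E, (B ∧ (A ∧ E))):
            (B ∧ (A ∧ E)): α-rule — add B, (A ∧ E).
            (A ∧ E): α-rule — add A, E.
            × closes — contains both E and ¬E.
2 branches closed, 4 open.
Each open branch fixes some atoms; the unmentioned ones are free. Counting distinct full assignments: branch {C=0} (A, B, D, E) contributes 16 new; branch {A=0, C=1} (B, D, E) contributes 8 new; branch {B=0, E=1} (A, C, D) contributes 2 new; branch {A=0, E=1} (B, C, D) contributes 0 new. Total: 26.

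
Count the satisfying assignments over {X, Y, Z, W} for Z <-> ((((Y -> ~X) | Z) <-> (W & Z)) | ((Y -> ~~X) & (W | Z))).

11

Initial set: {(Z <-> ((((Y -> ~X) | Z) <-> (W & Z)) | ((Y -> ~~X) & (W | Z))))}.
(Z <-> ((((Y -> ~X) | Z) <-> (W & Z)) | ((Y -> ~~X) & (W | Z)))): β-rule — branch into Z, ((((Y -> ~X) | Z) <-> (W & Z)) | ((Y -> ~~X) & (W | Z)))  //  ~Z, ~((((Y -> ~X) | Z) <-> (W & Z)) | ((Y -> ~~X) & (W | Z))).
  branch 1 (add Z, ((((Y -> ~X) | Z) <-> (W & Z)) | ((Y -> ~~X) & (W | Z)))):
    ((((Y -> ~X) | Z) <-> (W & Z)) | ((Y -> ~~X) & (W | Z))): β-rule — branch into (((Y -> ~X) | Z) <-> (W & Z))  //  ((Y -> ~~X) & (W | Z)).
      branch 1.1 (add (((Y -> ~X) | Z) <-> (W & Z))):
        (((Y -> ~X) | Z) <-> (W & Z)): β-rule — branch into ((Y -> ~X) | Z), (W & Z)  //  ~((Y -> ~X) | Z), ~(W & Z).
          branch 1.1.1 (add ((Y -> ~X) | Z), (W & Z)):
            (W & Z): α-rule — add W, Z.
            ((Y -> ~X) | Z): β-rule — branch into (Y -> ~X)  //  Z.
              branch 1.1.1.1 (add (Y -> ~X)):
                (Y -> ~X): β-rule — branch into ~Y  //  ~X.
                  branch 1.1.1.1.1 (add ~Y):
                    ○ open, literals {W=1, Y=0, Z=1}.
                  branch 1.1.1.1.2 (add ~X):
                    ○ open, literals {W=1, X=0, Z=1}.
              branch 1.1.1.2 (add Z):
                ○ open, literals {W=1, Z=1}.
          branch 1.1.2 (add ~((Y -> ~X) | Z), ~(W & Z)):
            ~((Y -> ~X) | Z): α-rule — add ~(Y -> ~X), ~Z.
            × closes — contains both Z and ~Z.
      branch 1.2 (add ((Y -> ~~X) & (W | Z))):
        ((Y -> ~~X) & (W | Z)): α-rule — add (Y -> ~~X), (W | Z).
        (Y -> ~~X): β-rule — branch into ~Y  //  ~~X.
          branch 1.2.1 (add ~Y):
            (W | Z): β-rule — branch into W  //  Z.
              branch 1.2.1.1 (add W):
                ○ open, literals {W=1, Y=0, Z=1}.
              branch 1.2.1.2 (add Z):
                ○ open, literals {Y=0, Z=1}.
          branch 1.2.2 (add ~~X):
            ~~X: drop double negation, giving X.
            (W | Z): β-rule — branch into W  //  Z.
              branch 1.2.2.1 (add W):
                ○ open, literals {W=1, X=1, Z=1}.
              branch 1.2.2.2 (add Z):
                ○ open, literals {X=1, Z=1}.
  branch 2 (add ~Z, ~((((Y -> ~X) | Z) <-> (W & Z)) | ((Y -> ~~X) & (W | Z)))):
    ~((((Y -> ~X) | Z) <-> (W & Z)) | ((Y -> ~~X) & (W | Z))): α-rule — add ~(((Y -> ~X) | Z) <-> (W & Z)), ~((Y -> ~~X) & (W | Z)).
    ~(((Y -> ~X) | Z) <-> (W & Z)): β-rule — branch into ((Y -> ~X) | Z), ~(W & Z)  //  ~((Y -> ~X) | Z), (W & Z).
      branch 2.1 (add ((Y -> ~X) | Z), ~(W & Z)):
        ~((Y -> ~~X) & (W | Z)): β-rule — branch into ~(Y -> ~~X)  //  ~(W | Z).
          branch 2.1.1 (add ~(Y -> ~~X)):
            ~(Y -> ~~X): α-rule — add Y, ~~~X.
            ~~~X: drop double negation, giving ~X.
            ((Y -> ~X) | Z): β-rule — branch into (Y -> ~X)  //  Z.
              branch 2.1.1.1 (add (Y -> ~X)):
                ~(W & Z): β-rule — branch into ~W  //  ~Z.
                  branch 2.1.1.1.1 (add ~W):
                    (Y -> ~X): β-rule — branch into ~Y  //  ~X.
                      branch 2.1.1.1.1.1 (add ~Y):
                        × closes — contains both Y and ~Y.
                      branch 2.1.1.1.1.2 (add ~X):
                        ○ open, literals {W=0, X=0, Y=1, Z=0}.
                  branch 2.1.1.1.2 (add ~Z):
                    (Y -> ~X): β-rule — branch into ~Y  //  ~X.
                      branch 2.1.1.1.2.1 (add ~Y):
                        × closes — contains both Y and ~Y.
                      branch 2.1.1.1.2.2 (add ~X):
                        ○ open, literals {X=0, Y=1, Z=0}.
              branch 2.1.1.2 (add Z):
                × closes — contains both Z and ~Z.
          branch 2.1.2 (add ~(W | Z)):
            ~(W | Z): α-rule — add ~W, ~Z.
            ((Y -> ~X) | Z): β-rule — branch into (Y -> ~X)  //  Z.
              branch 2.1.2.1 (add (Y -> ~X)):
                ~(W & Z): β-rule — branch into ~W  //  ~Z.
                  branch 2.1.2.1.1 (add ~W):
                    (Y -> ~X): β-rule — branch into ~Y  //  ~X.
                      branch 2.1.2.1.1.1 (add ~Y):
                        ○ open, literals {W=0, Y=0, Z=0}.
                      branch 2.1.2.1.1.2 (add ~X):
                        ○ open, literals {W=0, X=0, Z=0}.
                  branch 2.1.2.1.2 (add ~Z):
                    (Y -> ~X): β-rule — branch into ~Y  //  ~X.
                      branch 2.1.2.1.2.1 (add ~Y):
                        ○ open, literals {W=0, Y=0, Z=0}.
                      branch 2.1.2.1.2.2 (add ~X):
                        ○ open, literals {W=0, X=0, Z=0}.
              branch 2.1.2.2 (add Z):
                × closes — contains both Z and ~Z.
      branch 2.2 (add ~((Y -> ~X) | Z), (W & Z)):
        ~((Y -> ~X) | Z): α-rule — add ~(Y -> ~X), ~Z.
        (W & Z): α-rule — add W, Z.
        × closes — contains both Z and ~Z.
6 branches closed, 13 open.
Each open branch fixes some atoms; the unmentioned ones are free. Counting distinct full assignments: branch {W=1, Y=0, Z=1} (X) contributes 2 new; branch {W=1, X=0, Z=1} (Y) contributes 1 new; branch {W=1, Z=1} (X, Y) contributes 1 new; branch {W=1, Y=0, Z=1} (X) contributes 0 new; branch {Y=0, Z=1} (X, W) contributes 2 new; branch {W=1, X=1, Z=1} (Y) contributes 0 new; branch {X=1, Z=1} (Y, W) contributes 1 new; branch {W=0, X=0, Y=1, Z=0} (none free) contributes 1 new; branch {X=0, Y=1, Z=0} (W) contributes 1 new; branch {W=0, Y=0, Z=0} (X) contributes 2 new; branch {W=0, X=0, Z=0} (Y) contributes 0 new; branch {W=0, Y=0, Z=0} (X) contributes 0 new; branch {W=0, X=0, Z=0} (Y) contributes 0 new. Total: 11.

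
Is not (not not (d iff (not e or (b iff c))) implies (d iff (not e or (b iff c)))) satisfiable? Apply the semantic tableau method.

Unsatisfiable

Initial set: {T not (not not (d iff (not e or (b iff c))) implies (d iff (not e or (b iff c))))}.
T not (not not (d iff (not e or (b iff c))) implies (d iff (not e or (b iff c)))): α-rule — add T not not (d iff (not e or (b iff c))), F (d iff (not e or (b iff c))).
T not not (d iff (not e or (b iff c))): drop double negation, giving T (d iff (not e or (b iff c))).
F (d iff (not e or (b iff c))): β-rule — branch into T d, F (not e or (b iff c))  //  F d, T (not e or (b iff c)).
  branch 1 (add T d, F (not e or (b iff c))):
    F (not e or (b iff c)): α-rule — add F not e, F (b iff c).
    T (d iff (not e or (b iff c))): β-rule — branch into T d, T (not e or (b iff c))  //  F d, F (not e or (b iff c)).
      branch 1.1 (add T d, T (not e or (b iff c))):
        F (b iff c): β-rule — branch into T b, F c  //  F b, T c.
          branch 1.1.1 (add T b, F c):
            T (not e or (b iff c)): β-rule — branch into T not e  //  T (b iff c).
              branch 1.1.1.1 (add T not e):
                × closes — contains both e and not e.
              branch 1.1.1.2 (add T (b iff c)):
                T (b iff c): β-rule — branch into T b, T c  //  F b, F c.
                  branch 1.1.1.2.1 (add T b, T c):
                    × closes — contains both c and not c.
                  branch 1.1.1.2.2 (add F b, F c):
                    × closes — contains both b and not b.
          branch 1.1.2 (add F b, T c):
            T (not e or (b iff c)): β-rule — branch into T not e  //  T (b iff c).
              branch 1.1.2.1 (add T not e):
                × closes — contains both e and not e.
              branch 1.1.2.2 (add T (b iff c)):
                T (b iff c): β-rule — branch into T b, T c  //  F b, F c.
                  branch 1.1.2.2.1 (add T b, T c):
                    × closes — contains both b and not b.
                  branch 1.1.2.2.2 (add F b, F c):
                    × closes — contains both c and not c.
      branch 1.2 (add F d, F (not e or (b iff c))):
        × closes — contains both d and not d.
  branch 2 (add F d, T (not e or (b iff c))):
    T (d iff (not e or (b iff c))): β-rule — branch into T d, T (not e or (b iff c))  //  F d, F (not e or (b iff c)).
      branch 2.1 (add T d, T (not e or (b iff c))):
        × closes — contains both d and not d.
      branch 2.2 (add F d, F (not e or (b iff c))):
        F (not e or (b iff c)): α-rule — add F not e, F (b iff c).
        T (not e or (b iff c)): β-rule — branch into T not e  //  T (b iff c).
          branch 2.2.1 (add T not e):
            × closes — contains both e and not e.
          branch 2.2.2 (add T (b iff c)):
            F (b iff c): β-rule — branch into T b, F c  //  F b, T c.
              branch 2.2.2.1 (add T b, F c):
                T (b iff c): β-rule — branch into T b, T c  //  F b, F c.
                  branch 2.2.2.1.1 (add T b, T c):
                    × closes — contains both c and not c.
                  branch 2.2.2.1.2 (add F b, F c):
                    × closes — contains both b and not b.
              branch 2.2.2.2 (add F b, T c):
                T (b iff c): β-rule — branch into T b, T c  //  F b, F c.
                  branch 2.2.2.2.1 (add T b, T c):
                    × closes — contains both b and not b.
                  branch 2.2.2.2.2 (add F b, F c):
                    × closes — contains both c and not c.
All 13 branches close.
Every branch closed; the formula is unsatisfiable.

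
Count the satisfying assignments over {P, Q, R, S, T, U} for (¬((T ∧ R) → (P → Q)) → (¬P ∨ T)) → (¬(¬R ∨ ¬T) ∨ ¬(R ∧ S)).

Initial set: {((¬((T ∧ R) → (P → Q)) → (¬P ∨ T)) → (¬(¬R ∨ ¬T) ∨ ¬(R ∧ S)))}.
((¬((T ∧ R) → (P → Q)) → (¬P ∨ T)) → (¬(¬R ∨ ¬T) ∨ ¬(R ∧ S))): β-rule — branch into ¬(¬((T ∧ R) → (P → Q)) → (¬P ∨ T))  //  (¬(¬R ∨ ¬T) ∨ ¬(R ∧ S)).
  branch 1 (add ¬(¬((T ∧ R) → (P → Q)) → (¬P ∨ T))):
    ¬(¬((T ∧ R) → (P → Q)) → (¬P ∨ T)): α-rule — add ¬((T ∧ R) → (P → Q)), ¬(¬P ∨ T).
    ¬((T ∧ R) → (P → Q)): α-rule — add (T ∧ R), ¬(P → Q).
    ¬(¬P ∨ T): α-rule — add ¬¬P, ¬T.
    (T ∧ R): α-rule — add T, R.
    × closes — contains both T and ¬T.
  branch 2 (add (¬(¬R ∨ ¬T) ∨ ¬(R ∧ S))):
    (¬(¬R ∨ ¬T) ∨ ¬(R ∧ S)): β-rule — branch into ¬(¬R ∨ ¬T)  //  ¬(R ∧ S).
      branch 2.1 (add ¬(¬R ∨ ¬T)):
        ¬(¬R ∨ ¬T): α-rule — add ¬¬R, ¬¬T.
        ○ open, literals {R=T, T=T}.
      branch 2.2 (add ¬(R ∧ S)):
        ¬(R ∧ S): β-rule — branch into ¬R  //  ¬S.
          branch 2.2.1 (add ¬R):
            ○ open, literals {R=F}.
          branch 2.2.2 (add ¬S):
            ○ open, literals {S=F}.
1 branch closed, 3 open.
Each open branch fixes some atoms; the unmentioned ones are free. Counting distinct full assignments: branch {R=T, T=T} (P, Q, S, U) contributes 16 new; branch {R=F} (P, Q, S, T, U) contributes 32 new; branch {S=F} (P, Q, R, T, U) contributes 8 new. Total: 56.

56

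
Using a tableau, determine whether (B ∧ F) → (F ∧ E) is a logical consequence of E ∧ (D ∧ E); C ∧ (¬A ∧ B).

Yes

Initial set: {(E ∧ (D ∧ E)); (C ∧ (¬A ∧ B)); ¬((B ∧ F) → (F ∧ E))}.
(E ∧ (D ∧ E)): α-rule — add E, (D ∧ E).
(C ∧ (¬A ∧ B)): α-rule — add C, (¬A ∧ B).
¬((B ∧ F) → (F ∧ E)): α-rule — add (B ∧ F), ¬(F ∧ E).
(D ∧ E): α-rule — add D, E.
(¬A ∧ B): α-rule — add ¬A, B.
(B ∧ F): α-rule — add B, F.
¬(F ∧ E): β-rule — branch into ¬F  //  ¬E.
  branch 1 (add ¬F):
    × closes — contains both F and ¬F.
  branch 2 (add ¬E):
    × closes — contains both E and ¬E.
All 2 branches close.
Every branch closed, so the premises entail the conclusion.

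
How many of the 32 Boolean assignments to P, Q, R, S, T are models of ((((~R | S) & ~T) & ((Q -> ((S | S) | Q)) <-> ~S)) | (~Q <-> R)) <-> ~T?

Initial set: {(((((~R | S) & ~T) & ((Q -> ((S | S) | Q)) <-> ~S)) | (~Q <-> R)) <-> ~T)}.
(((((~R | S) & ~T) & ((Q -> ((S | S) | Q)) <-> ~S)) | (~Q <-> R)) <-> ~T): β-rule — branch into ((((~R | S) & ~T) & ((Q -> ((S | S) | Q)) <-> ~S)) | (~Q <-> R)), ~T  //  ~((((~R | S) & ~T) & ((Q -> ((S | S) | Q)) <-> ~S)) | (~Q <-> R)), ~~T.
  branch 1 (add ((((~R | S) & ~T) & ((Q -> ((S | S) | Q)) <-> ~S)) | (~Q <-> R)), ~T):
    ((((~R | S) & ~T) & ((Q -> ((S | S) | Q)) <-> ~S)) | (~Q <-> R)): β-rule — branch into (((~R | S) & ~T) & ((Q -> ((S | S) | Q)) <-> ~S))  //  (~Q <-> R).
      branch 1.1 (add (((~R | S) & ~T) & ((Q -> ((S | S) | Q)) <-> ~S))):
        (((~R | S) & ~T) & ((Q -> ((S | S) | Q)) <-> ~S)): α-rule — add ((~R | S) & ~T), ((Q -> ((S | S) | Q)) <-> ~S).
        ((~R | S) & ~T): α-rule — add (~R | S), ~T.
        ((Q -> ((S | S) | Q)) <-> ~S): β-rule — branch into (Q -> ((S | S) | Q)), ~S  //  ~(Q -> ((S | S) | Q)), ~~S.
          branch 1.1.1 (add (Q -> ((S | S) | Q)), ~S):
            (~R | S): β-rule — branch into ~R  //  S.
              branch 1.1.1.1 (add ~R):
                (Q -> ((S | S) | Q)): β-rule — branch into ~Q  //  ((S | S) | Q).
                  branch 1.1.1.1.1 (add ~Q):
                    ○ open, literals {Q=false, R=false, S=false, T=false}.
                  branch 1.1.1.1.2 (add ((S | S) | Q)):
                    ((S | S) | Q): β-rule — branch into (S | S)  //  Q.
                      branch 1.1.1.1.2.1 (add (S | S)):
                        (S | S): β-rule — branch into S  //  S.
                          branch 1.1.1.1.2.1.1 (add S):
                            × closes — contains both S and ~S.
                          branch 1.1.1.1.2.1.2 (add S):
                            × closes — contains both S and ~S.
                      branch 1.1.1.1.2.2 (add Q):
                        ○ open, literals {Q=true, R=false, S=false, T=false}.
              branch 1.1.1.2 (add S):
                × closes — contains both S and ~S.
          branch 1.1.2 (add ~(Q -> ((S | S) | Q)), ~~S):
            ~(Q -> ((S | S) | Q)): α-rule — add Q, ~((S | S) | Q).
            ~((S | S) | Q): α-rule — add ~(S | S), ~Q.
            × closes — contains both Q and ~Q.
      branch 1.2 (add (~Q <-> R)):
        (~Q <-> R): β-rule — branch into ~Q, R  //  ~~Q, ~R.
          branch 1.2.1 (add ~Q, R):
            ○ open, literals {Q=false, R=true, T=false}.
          branch 1.2.2 (add ~~Q, ~R):
            ○ open, literals {Q=true, R=false, T=false}.
  branch 2 (add ~((((~R | S) & ~T) & ((Q -> ((S | S) | Q)) <-> ~S)) | (~Q <-> R)), ~~T):
    ~((((~R | S) & ~T) & ((Q -> ((S | S) | Q)) <-> ~S)) | (~Q <-> R)): α-rule — add ~(((~R | S) & ~T) & ((Q -> ((S | S) | Q)) <-> ~S)), ~(~Q <-> R).
    ~(((~R | S) & ~T) & ((Q -> ((S | S) | Q)) <-> ~S)): β-rule — branch into ~((~R | S) & ~T)  //  ~((Q -> ((S | S) | Q)) <-> ~S).
      branch 2.1 (add ~((~R | S) & ~T)):
        ~(~Q <-> R): β-rule — branch into ~Q, ~R  //  ~~Q, R.
          branch 2.1.1 (add ~Q, ~R):
            ~((~R | S) & ~T): β-rule — branch into ~(~R | S)  //  ~~T.
              branch 2.1.1.1 (add ~(~R | S)):
                ~(~R | S): α-rule — add ~~R, ~S.
                × closes — contains both R and ~R.
              branch 2.1.1.2 (add ~~T):
                ○ open, literals {Q=false, R=false, T=true}.
          branch 2.1.2 (add ~~Q, R):
            ~((~R | S) & ~T): β-rule — branch into ~(~R | S)  //  ~~T.
              branch 2.1.2.1 (add ~(~R | S)):
                ~(~R | S): α-rule — add ~~R, ~S.
                ○ open, literals {Q=true, R=true, S=false, T=true}.
              branch 2.1.2.2 (add ~~T):
                ○ open, literals {Q=true, R=true, T=true}.
      branch 2.2 (add ~((Q -> ((S | S) | Q)) <-> ~S)):
        ~(~Q <-> R): β-rule — branch into ~Q, ~R  //  ~~Q, R.
          branch 2.2.1 (add ~Q, ~R):
            ~((Q -> ((S | S) | Q)) <-> ~S): β-rule — branch into (Q -> ((S | S) | Q)), ~~S  //  ~(Q -> ((S | S) | Q)), ~S.
              branch 2.2.1.1 (add (Q -> ((S | S) | Q)), ~~S):
                (Q -> ((S | S) | Q)): β-rule — branch into ~Q  //  ((S | S) | Q).
                  branch 2.2.1.1.1 (add ~Q):
                    ○ open, literals {Q=false, R=false, S=true, T=true}.
                  branch 2.2.1.1.2 (add ((S | S) | Q)):
                    ((S | S) | Q): β-rule — branch into (S | S)  //  Q.
                      branch 2.2.1.1.2.1 (add (S | S)):
                        (S | S): β-rule — branch into S  //  S.
                          branch 2.2.1.1.2.1.1 (add S):
                            ○ open, literals {Q=false, R=false, S=true, T=true}.
                          branch 2.2.1.1.2.1.2 (add S):
                            ○ open, literals {Q=false, R=false, S=true, T=true}.
                      branch 2.2.1.1.2.2 (add Q):
                        × closes — contains both Q and ~Q.
              branch 2.2.1.2 (add ~(Q -> ((S | S) | Q)), ~S):
                ~(Q -> ((S | S) | Q)): α-rule — add Q, ~((S | S) | Q).
                × closes — contains both Q and ~Q.
          branch 2.2.2 (add ~~Q, R):
            ~((Q -> ((S | S) | Q)) <-> ~S): β-rule — branch into (Q -> ((S | S) | Q)), ~~S  //  ~(Q -> ((S | S) | Q)), ~S.
              branch 2.2.2.1 (add (Q -> ((S | S) | Q)), ~~S):
                (Q -> ((S | S) | Q)): β-rule — branch into ~Q  //  ((S | S) | Q).
                  branch 2.2.2.1.1 (add ~Q):
                    × closes — contains both Q and ~Q.
                  branch 2.2.2.1.2 (add ((S | S) | Q)):
                    ((S | S) | Q): β-rule — branch into (S | S)  //  Q.
                      branch 2.2.2.1.2.1 (add (S | S)):
                        (S | S): β-rule — branch into S  //  S.
                          branch 2.2.2.1.2.1.1 (add S):
                            ○ open, literals {Q=true, R=true, S=true, T=true}.
                          branch 2.2.2.1.2.1.2 (add S):
                            ○ open, literals {Q=true, R=true, S=true, T=true}.
                      branch 2.2.2.1.2.2 (add Q):
                        ○ open, literals {Q=true, R=true, S=true, T=true}.
              branch 2.2.2.2 (add ~(Q -> ((S | S) | Q)), ~S):
                ~(Q -> ((S | S) | Q)): α-rule — add Q, ~((S | S) | Q).
                ~((S | S) | Q): α-rule — add ~(S | S), ~Q.
                × closes — contains both Q and ~Q.
9 branches closed, 13 open.
Each open branch fixes some atoms; the unmentioned ones are free. Counting distinct full assignments: branch {Q=false, R=false, S=false, T=false} (P) contributes 2 new; branch {Q=true, R=false, S=false, T=false} (P) contributes 2 new; branch {Q=false, R=true, T=false} (P, S) contributes 4 new; branch {Q=true, R=false, T=false} (P, S) contributes 2 new; branch {Q=false, R=false, T=true} (P, S) contributes 4 new; branch {Q=true, R=true, S=false, T=true} (P) contributes 2 new; branch {Q=true, R=true, T=true} (P, S) contributes 2 new; branch {Q=false, R=false, S=true, T=true} (P) contributes 0 new; branch {Q=false, R=false, S=true, T=true} (P) contributes 0 new; branch {Q=false, R=false, S=true, T=true} (P) contributes 0 new; branch {Q=true, R=true, S=true, T=true} (P) contributes 0 new; branch {Q=true, R=true, S=true, T=true} (P) contributes 0 new; branch {Q=true, R=true, S=true, T=true} (P) contributes 0 new. Total: 18.

18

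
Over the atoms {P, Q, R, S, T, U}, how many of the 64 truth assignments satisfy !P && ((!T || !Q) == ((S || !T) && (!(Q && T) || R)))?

Initial set: {(!P && ((!T || !Q) == ((S || !T) && (!(Q && T) || R))))}.
(!P && ((!T || !Q) == ((S || !T) && (!(Q && T) || R)))): α-rule — add !P, ((!T || !Q) == ((S || !T) && (!(Q && T) || R))).
((!T || !Q) == ((S || !T) && (!(Q && T) || R))): β-rule — branch into (!T || !Q), ((S || !T) && (!(Q && T) || R))  //  !(!T || !Q), !((S || !T) && (!(Q && T) || R)).
  branch 1 (add (!T || !Q), ((S || !T) && (!(Q && T) || R))):
    ((S || !T) && (!(Q && T) || R)): α-rule — add (S || !T), (!(Q && T) || R).
    (!T || !Q): β-rule — branch into !T  //  !Q.
      branch 1.1 (add !T):
        (S || !T): β-rule — branch into S  //  !T.
          branch 1.1.1 (add S):
            (!(Q && T) || R): β-rule — branch into !(Q && T)  //  R.
              branch 1.1.1.1 (add !(Q && T)):
                !(Q && T): β-rule — branch into !Q  //  !T.
                  branch 1.1.1.1.1 (add !Q):
                    ○ open, literals {P=F, Q=F, S=T, T=F}.
                  branch 1.1.1.1.2 (add !T):
                    ○ open, literals {P=F, S=T, T=F}.
              branch 1.1.1.2 (add R):
                ○ open, literals {P=F, R=T, S=T, T=F}.
          branch 1.1.2 (add !T):
            (!(Q && T) || R): β-rule — branch into !(Q && T)  //  R.
              branch 1.1.2.1 (add !(Q && T)):
                !(Q && T): β-rule — branch into !Q  //  !T.
                  branch 1.1.2.1.1 (add !Q):
                    ○ open, literals {P=F, Q=F, T=F}.
                  branch 1.1.2.1.2 (add !T):
                    ○ open, literals {P=F, T=F}.
              branch 1.1.2.2 (add R):
                ○ open, literals {P=F, R=T, T=F}.
      branch 1.2 (add !Q):
        (S || !T): β-rule — branch into S  //  !T.
          branch 1.2.1 (add S):
            (!(Q && T) || R): β-rule — branch into !(Q && T)  //  R.
              branch 1.2.1.1 (add !(Q && T)):
                !(Q && T): β-rule — branch into !Q  //  !T.
                  branch 1.2.1.1.1 (add !Q):
                    ○ open, literals {P=F, Q=F, S=T}.
                  branch 1.2.1.1.2 (add !T):
                    ○ open, literals {P=F, Q=F, S=T, T=F}.
              branch 1.2.1.2 (add R):
                ○ open, literals {P=F, Q=F, R=T, S=T}.
          branch 1.2.2 (add !T):
            (!(Q && T) || R): β-rule — branch into !(Q && T)  //  R.
              branch 1.2.2.1 (add !(Q && T)):
                !(Q && T): β-rule — branch into !Q  //  !T.
                  branch 1.2.2.1.1 (add !Q):
                    ○ open, literals {P=F, Q=F, T=F}.
                  branch 1.2.2.1.2 (add !T):
                    ○ open, literals {P=F, Q=F, T=F}.
              branch 1.2.2.2 (add R):
                ○ open, literals {P=F, Q=F, R=T, T=F}.
  branch 2 (add !(!T || !Q), !((S || !T) && (!(Q && T) || R))):
    !(!T || !Q): α-rule — add !!T, !!Q.
    !((S || !T) && (!(Q && T) || R)): β-rule — branch into !(S || !T)  //  !(!(Q && T) || R).
      branch 2.1 (add !(S || !T)):
        !(S || !T): α-rule — add !S, !!T.
        ○ open, literals {P=F, Q=T, S=F, T=T}.
      branch 2.2 (add !(!(Q && T) || R)):
        !(!(Q && T) || R): α-rule — add !!(Q && T), !R.
        !!(Q && T): α-rule — add Q, T.
        ○ open, literals {P=F, Q=T, R=F, T=T}.
0 branches closed, 14 open.
Each open branch fixes some atoms; the unmentioned ones are free. Counting distinct full assignments: branch {P=F, Q=F, S=T, T=F} (R, U) contributes 4 new; branch {P=F, S=T, T=F} (Q, R, U) contributes 4 new; branch {P=F, R=T, S=T, T=F} (Q, U) contributes 0 new; branch {P=F, Q=F, T=F} (R, S, U) contributes 4 new; branch {P=F, T=F} (Q, R, S, U) contributes 4 new; branch {P=F, R=T, T=F} (Q, S, U) contributes 0 new; branch {P=F, Q=F, S=T} (R, T, U) contributes 4 new; branch {P=F, Q=F, S=T, T=F} (R, U) contributes 0 new; branch {P=F, Q=F, R=T, S=T} (T, U) contributes 0 new; branch {P=F, Q=F, T=F} (R, S, U) contributes 0 new; branch {P=F, Q=F, T=F} (R, S, U) contributes 0 new; branch {P=F, Q=F, R=T, T=F} (S, U) contributes 0 new; branch {P=F, Q=T, S=F, T=T} (R, U) contributes 4 new; branch {P=F, Q=T, R=F, T=T} (S, U) contributes 2 new. Total: 26.

26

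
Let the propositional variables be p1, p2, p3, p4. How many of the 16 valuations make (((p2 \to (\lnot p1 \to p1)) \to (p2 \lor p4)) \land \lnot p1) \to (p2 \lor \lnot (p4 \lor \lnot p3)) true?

Initial set: {((((p2 \to (\lnot p1 \to p1)) \to (p2 \lor p4)) \land \lnot p1) \to (p2 \lor \lnot (p4 \lor \lnot p3)))}.
((((p2 \to (\lnot p1 \to p1)) \to (p2 \lor p4)) \land \lnot p1) \to (p2 \lor \lnot (p4 \lor \lnot p3))): β-rule — branch into \lnot (((p2 \to (\lnot p1 \to p1)) \to (p2 \lor p4)) \land \lnot p1)  //  (p2 \lor \lnot (p4 \lor \lnot p3)).
  branch 1 (add \lnot (((p2 \to (\lnot p1 \to p1)) \to (p2 \lor p4)) \land \lnot p1)):
    \lnot (((p2 \to (\lnot p1 \to p1)) \to (p2 \lor p4)) \land \lnot p1): β-rule — branch into \lnot ((p2 \to (\lnot p1 \to p1)) \to (p2 \lor p4))  //  \lnot \lnot p1.
      branch 1.1 (add \lnot ((p2 \to (\lnot p1 \to p1)) \to (p2 \lor p4))):
        \lnot ((p2 \to (\lnot p1 \to p1)) \to (p2 \lor p4)): α-rule — add (p2 \to (\lnot p1 \to p1)), \lnot (p2 \lor p4).
        \lnot (p2 \lor p4): α-rule — add \lnot p2, \lnot p4.
        (p2 \to (\lnot p1 \to p1)): β-rule — branch into \lnot p2  //  (\lnot p1 \to p1).
          branch 1.1.1 (add \lnot p2):
            ○ open, literals {p2=false, p4=false}.
          branch 1.1.2 (add (\lnot p1 \to p1)):
            (\lnot p1 \to p1): β-rule — branch into \lnot \lnot p1  //  p1.
              branch 1.1.2.1 (add \lnot \lnot p1):
                ○ open, literals {p1=true, p2=false, p4=false}.
              branch 1.1.2.2 (add p1):
                ○ open, literals {p1=true, p2=false, p4=false}.
      branch 1.2 (add \lnot \lnot p1):
        ○ open, literals {p1=true}.
  branch 2 (add (p2 \lor \lnot (p4 \lor \lnot p3))):
    (p2 \lor \lnot (p4 \lor \lnot p3)): β-rule — branch into p2  //  \lnot (p4 \lor \lnot p3).
      branch 2.1 (add p2):
        ○ open, literals {p2=true}.
      branch 2.2 (add \lnot (p4 \lor \lnot p3)):
        \lnot (p4 \lor \lnot p3): α-rule — add \lnot p4, \lnot \lnot p3.
        ○ open, literals {p3=true, p4=false}.
0 branches closed, 6 open.
Each open branch fixes some atoms; the unmentioned ones are free. Counting distinct full assignments: branch {p2=false, p4=false} (p1, p3) contributes 4 new; branch {p1=true, p2=false, p4=false} (p3) contributes 0 new; branch {p1=true, p2=false, p4=false} (p3) contributes 0 new; branch {p1=true} (p2, p3, p4) contributes 6 new; branch {p2=true} (p1, p3, p4) contributes 4 new; branch {p3=true, p4=false} (p1, p2) contributes 0 new. Total: 14.

14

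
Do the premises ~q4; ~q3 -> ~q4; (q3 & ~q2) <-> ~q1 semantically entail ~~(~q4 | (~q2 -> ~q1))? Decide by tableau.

Initial set: {~q4; (~q3 -> ~q4); ((q3 & ~q2) <-> ~q1); ~~~(~q4 | (~q2 -> ~q1))}.
~~~(~q4 | (~q2 -> ~q1)): drop double negation, giving ~(~q4 | (~q2 -> ~q1)).
~(~q4 | (~q2 -> ~q1)): α-rule — add ~~q4, ~(~q2 -> ~q1).
× closes — contains both q4 and ~q4.
All 1 branch closes.
Every branch closed, so the premises entail the conclusion.

Yes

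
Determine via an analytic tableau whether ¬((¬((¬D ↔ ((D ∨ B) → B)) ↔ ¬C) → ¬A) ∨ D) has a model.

Satisfiable

Initial set: {¬((¬((¬D ↔ ((D ∨ B) → B)) ↔ ¬C) → ¬A) ∨ D)}.
¬((¬((¬D ↔ ((D ∨ B) → B)) ↔ ¬C) → ¬A) ∨ D): α-rule — add ¬(¬((¬D ↔ ((D ∨ B) → B)) ↔ ¬C) → ¬A), ¬D.
¬(¬((¬D ↔ ((D ∨ B) → B)) ↔ ¬C) → ¬A): α-rule — add ¬((¬D ↔ ((D ∨ B) → B)) ↔ ¬C), ¬¬A.
¬((¬D ↔ ((D ∨ B) → B)) ↔ ¬C): β-rule — branch into (¬D ↔ ((D ∨ B) → B)), ¬¬C  //  ¬(¬D ↔ ((D ∨ B) → B)), ¬C.
  branch 1 (add (¬D ↔ ((D ∨ B) → B)), ¬¬C):
    (¬D ↔ ((D ∨ B) → B)): β-rule — branch into ¬D, ((D ∨ B) → B)  //  ¬¬D, ¬((D ∨ B) → B).
      branch 1.1 (add ¬D, ((D ∨ B) → B)):
        ((D ∨ B) → B): β-rule — branch into ¬(D ∨ B)  //  B.
          branch 1.1.1 (add ¬(D ∨ B)):
            ¬(D ∨ B): α-rule — add ¬D, ¬B.
            ○ open, literals {A=true, B=false, C=true, D=false}.
          branch 1.1.2 (add B):
            ○ open, literals {A=true, B=true, C=true, D=false}.
      branch 1.2 (add ¬¬D, ¬((D ∨ B) → B)):
        × closes — contains both D and ¬D.
  branch 2 (add ¬(¬D ↔ ((D ∨ B) → B)), ¬C):
    ¬(¬D ↔ ((D ∨ B) → B)): β-rule — branch into ¬D, ¬((D ∨ B) → B)  //  ¬¬D, ((D ∨ B) → B).
      branch 2.1 (add ¬D, ¬((D ∨ B) → B)):
        ¬((D ∨ B) → B): α-rule — add (D ∨ B), ¬B.
        (D ∨ B): β-rule — branch into D  //  B.
          branch 2.1.1 (add D):
            × closes — contains both D and ¬D.
          branch 2.1.2 (add B):
            × closes — contains both B and ¬B.
      branch 2.2 (add ¬¬D, ((D ∨ B) → B)):
        × closes — contains both D and ¬D.
4 branches closed, 2 open.
An open branch gives a satisfying assignment: A=true, B=false, C=true, D=false.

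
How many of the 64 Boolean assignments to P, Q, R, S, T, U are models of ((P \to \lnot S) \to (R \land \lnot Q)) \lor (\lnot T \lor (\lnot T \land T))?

46

Initial set: {(((P \to \lnot S) \to (R \land \lnot Q)) \lor (\lnot T \lor (\lnot T \land T)))}.
(((P \to \lnot S) \to (R \land \lnot Q)) \lor (\lnot T \lor (\lnot T \land T))): β-rule — branch into ((P \to \lnot S) \to (R \land \lnot Q))  //  (\lnot T \lor (\lnot T \land T)).
  branch 1 (add ((P \to \lnot S) \to (R \land \lnot Q))):
    ((P \to \lnot S) \to (R \land \lnot Q)): β-rule — branch into \lnot (P \to \lnot S)  //  (R \land \lnot Q).
      branch 1.1 (add \lnot (P \to \lnot S)):
        \lnot (P \to \lnot S): α-rule — add P, \lnot \lnot S.
        ○ open, literals {P=true, S=true}.
      branch 1.2 (add (R \land \lnot Q)):
        (R \land \lnot Q): α-rule — add R, \lnot Q.
        ○ open, literals {Q=false, R=true}.
  branch 2 (add (\lnot T \lor (\lnot T \land T))):
    (\lnot T \lor (\lnot T \land T)): β-rule — branch into \lnot T  //  (\lnot T \land T).
      branch 2.1 (add \lnot T):
        ○ open, literals {T=false}.
      branch 2.2 (add (\lnot T \land T)):
        (\lnot T \land T): α-rule — add \lnot T, T.
        × closes — contains both T and \lnot T.
1 branch closed, 3 open.
Each open branch fixes some atoms; the unmentioned ones are free. Counting distinct full assignments: branch {P=true, S=true} (Q, R, T, U) contributes 16 new; branch {Q=false, R=true} (P, S, T, U) contributes 12 new; branch {T=false} (P, Q, R, S, U) contributes 18 new. Total: 46.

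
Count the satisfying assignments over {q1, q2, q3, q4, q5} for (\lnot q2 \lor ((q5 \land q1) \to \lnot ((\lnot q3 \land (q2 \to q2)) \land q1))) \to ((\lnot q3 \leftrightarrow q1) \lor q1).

Initial set: {((\lnot q2 \lor ((q5 \land q1) \to \lnot ((\lnot q3 \land (q2 \to q2)) \land q1))) \to ((\lnot q3 \leftrightarrow q1) \lor q1))}.
((\lnot q2 \lor ((q5 \land q1) \to \lnot ((\lnot q3 \land (q2 \to q2)) \land q1))) \to ((\lnot q3 \leftrightarrow q1) \lor q1)): β-rule — branch into \lnot (\lnot q2 \lor ((q5 \land q1) \to \lnot ((\lnot q3 \land (q2 \to q2)) \land q1)))  //  ((\lnot q3 \leftrightarrow q1) \lor q1).
  branch 1 (add \lnot (\lnot q2 \lor ((q5 \land q1) \to \lnot ((\lnot q3 \land (q2 \to q2)) \land q1)))):
    \lnot (\lnot q2 \lor ((q5 \land q1) \to \lnot ((\lnot q3 \land (q2 \to q2)) \land q1))): α-rule — add \lnot \lnot q2, \lnot ((q5 \land q1) \to \lnot ((\lnot q3 \land (q2 \to q2)) \land q1)).
    \lnot ((q5 \land q1) \to \lnot ((\lnot q3 \land (q2 \to q2)) \land q1)): α-rule — add (q5 \land q1), \lnot \lnot ((\lnot q3 \land (q2 \to q2)) \land q1).
    (q5 \land q1): α-rule — add q5, q1.
    \lnot \lnot ((\lnot q3 \land (q2 \to q2)) \land q1): α-rule — add (\lnot q3 \land (q2 \to q2)), q1.
    (\lnot q3 \land (q2 \to q2)): α-rule — add \lnot q3, (q2 \to q2).
    (q2 \to q2): β-rule — branch into \lnot q2  //  q2.
      branch 1.1 (add \lnot q2):
        × closes — contains both q2 and \lnot q2.
      branch 1.2 (add q2):
        ○ open, literals {q1=1, q2=1, q3=0, q5=1}.
  branch 2 (add ((\lnot q3 \leftrightarrow q1) \lor q1)):
    ((\lnot q3 \leftrightarrow q1) \lor q1): β-rule — branch into (\lnot q3 \leftrightarrow q1)  //  q1.
      branch 2.1 (add (\lnot q3 \leftrightarrow q1)):
        (\lnot q3 \leftrightarrow q1): β-rule — branch into \lnot q3, q1  //  \lnot \lnot q3, \lnot q1.
          branch 2.1.1 (add \lnot q3, q1):
            ○ open, literals {q1=1, q3=0}.
          branch 2.1.2 (add \lnot \lnot q3, \lnot q1):
            ○ open, literals {q1=0, q3=1}.
      branch 2.2 (add q1):
        ○ open, literals {q1=1}.
1 branch closed, 4 open.
Each open branch fixes some atoms; the unmentioned ones are free. Counting distinct full assignments: branch {q1=1, q2=1, q3=0, q5=1} (q4) contributes 2 new; branch {q1=1, q3=0} (q2, q4, q5) contributes 6 new; branch {q1=0, q3=1} (q2, q4, q5) contributes 8 new; branch {q1=1} (q2, q3, q4, q5) contributes 8 new. Total: 24.

24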